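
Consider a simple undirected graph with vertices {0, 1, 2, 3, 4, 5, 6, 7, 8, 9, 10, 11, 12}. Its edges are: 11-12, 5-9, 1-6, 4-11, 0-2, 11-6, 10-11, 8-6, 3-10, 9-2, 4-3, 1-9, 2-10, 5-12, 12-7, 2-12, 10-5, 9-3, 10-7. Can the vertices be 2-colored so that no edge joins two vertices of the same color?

A valid 2-coloring puts {1, 2, 3, 5, 7, 8, 11} on one side and {0, 4, 6, 9, 10, 12} on the other; every edge crosses between the two sides.

Yes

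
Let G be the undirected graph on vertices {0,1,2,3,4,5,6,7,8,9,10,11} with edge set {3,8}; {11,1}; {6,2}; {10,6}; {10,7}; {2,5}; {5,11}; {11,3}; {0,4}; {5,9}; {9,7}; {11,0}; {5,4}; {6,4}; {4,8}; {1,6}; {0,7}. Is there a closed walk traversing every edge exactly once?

Degrees: 0:3, 1:2, 2:2, 3:2, 4:4, 5:4, 6:4, 7:3, 8:2, 9:2, 10:2, 11:4
0, 7 have odd degree; an Eulerian circuit needs every degree to be even, so none exists.

No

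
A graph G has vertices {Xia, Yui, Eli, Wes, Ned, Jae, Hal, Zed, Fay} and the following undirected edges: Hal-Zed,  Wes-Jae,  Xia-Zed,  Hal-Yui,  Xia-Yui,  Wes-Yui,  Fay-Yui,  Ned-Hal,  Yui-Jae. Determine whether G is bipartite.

The cycle Wes-Jae-Yui-Wes has length 3, which is odd, so the graph is not bipartite.

No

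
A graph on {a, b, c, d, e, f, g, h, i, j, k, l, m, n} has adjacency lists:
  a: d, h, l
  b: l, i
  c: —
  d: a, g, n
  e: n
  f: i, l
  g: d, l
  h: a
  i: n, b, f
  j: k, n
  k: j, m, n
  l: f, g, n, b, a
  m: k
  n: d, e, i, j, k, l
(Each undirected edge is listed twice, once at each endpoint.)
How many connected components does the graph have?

Component: {c}
Component: {a, b, d, e, f, g, h, i, j, k, l, m, n}

2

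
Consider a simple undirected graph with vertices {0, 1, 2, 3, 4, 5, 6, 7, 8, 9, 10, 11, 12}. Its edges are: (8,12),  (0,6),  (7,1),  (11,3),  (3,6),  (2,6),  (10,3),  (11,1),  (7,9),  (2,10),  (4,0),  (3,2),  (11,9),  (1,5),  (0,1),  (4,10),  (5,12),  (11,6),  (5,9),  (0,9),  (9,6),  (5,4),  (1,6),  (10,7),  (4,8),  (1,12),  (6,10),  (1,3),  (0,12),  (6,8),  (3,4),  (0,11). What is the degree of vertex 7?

Neighbors of 7: 1, 9, 10.

3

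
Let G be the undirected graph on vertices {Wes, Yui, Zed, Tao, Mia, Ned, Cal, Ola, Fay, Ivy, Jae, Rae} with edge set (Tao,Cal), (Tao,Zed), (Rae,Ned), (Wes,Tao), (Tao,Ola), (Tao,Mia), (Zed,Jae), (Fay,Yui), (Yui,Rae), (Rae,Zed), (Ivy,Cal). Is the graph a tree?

The graph has 12 vertices and 11 edges.
It is connected with exactly 11 edges, hence acyclic — it is a tree.

Yes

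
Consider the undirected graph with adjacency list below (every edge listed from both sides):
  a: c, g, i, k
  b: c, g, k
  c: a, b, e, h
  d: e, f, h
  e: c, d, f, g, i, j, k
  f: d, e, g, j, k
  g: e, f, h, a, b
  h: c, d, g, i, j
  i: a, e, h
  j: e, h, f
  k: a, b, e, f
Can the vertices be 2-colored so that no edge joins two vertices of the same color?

The cycle f-e-k-f has length 3, which is odd, so the graph is not bipartite.

No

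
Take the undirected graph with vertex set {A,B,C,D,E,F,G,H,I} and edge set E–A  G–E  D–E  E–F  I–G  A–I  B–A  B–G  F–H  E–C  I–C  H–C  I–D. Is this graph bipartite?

Yes

Partition the vertices as {B, E, H, I} vs {A, C, D, F, G}. Each listed edge has one endpoint in each part, so the graph is bipartite.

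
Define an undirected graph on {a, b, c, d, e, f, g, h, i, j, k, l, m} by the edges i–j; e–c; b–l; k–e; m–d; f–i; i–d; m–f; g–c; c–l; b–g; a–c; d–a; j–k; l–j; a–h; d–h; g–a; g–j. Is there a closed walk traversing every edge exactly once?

Degrees: a:4, b:2, c:4, d:4, e:2, f:2, g:4, h:2, i:3, j:4, k:2, l:3, m:2
i, l have odd degree; an Eulerian circuit needs every degree to be even, so none exists.

No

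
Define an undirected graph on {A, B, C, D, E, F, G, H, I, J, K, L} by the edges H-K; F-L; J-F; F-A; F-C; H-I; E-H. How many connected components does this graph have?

Component: {B}
Component: {D}
Component: {G}
Component: {E, H, I, K}
Component: {A, C, F, J, L}

5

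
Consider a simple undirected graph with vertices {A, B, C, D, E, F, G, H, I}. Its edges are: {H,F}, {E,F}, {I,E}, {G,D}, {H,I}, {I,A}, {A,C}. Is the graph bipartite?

Yes

Partition the vertices as {B, C, F, G, I} vs {A, D, E, H}. Each listed edge has one endpoint in each part, so the graph is bipartite.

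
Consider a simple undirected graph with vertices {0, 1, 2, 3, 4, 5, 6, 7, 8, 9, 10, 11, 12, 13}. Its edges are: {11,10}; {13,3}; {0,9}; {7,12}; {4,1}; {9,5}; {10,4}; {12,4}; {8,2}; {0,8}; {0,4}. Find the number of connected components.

3

Component: {6}
Component: {3, 13}
Component: {0, 1, 2, 4, 5, 7, 8, 9, 10, 11, 12}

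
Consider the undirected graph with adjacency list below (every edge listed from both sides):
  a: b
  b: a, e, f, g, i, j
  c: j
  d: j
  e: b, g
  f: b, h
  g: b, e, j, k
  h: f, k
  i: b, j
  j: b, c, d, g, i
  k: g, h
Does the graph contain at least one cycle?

|V| = 11, |E| = 14, number of components = 1.
One cycle is b-f-h-k-g-e-b.

Yes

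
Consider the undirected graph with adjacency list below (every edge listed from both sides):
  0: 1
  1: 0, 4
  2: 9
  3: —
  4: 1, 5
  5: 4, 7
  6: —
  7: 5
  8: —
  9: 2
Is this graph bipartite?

Yes

Partition the vertices as {1, 3, 5, 6, 8, 9} vs {0, 2, 4, 7}. Each listed edge has one endpoint in each part, so the graph is bipartite.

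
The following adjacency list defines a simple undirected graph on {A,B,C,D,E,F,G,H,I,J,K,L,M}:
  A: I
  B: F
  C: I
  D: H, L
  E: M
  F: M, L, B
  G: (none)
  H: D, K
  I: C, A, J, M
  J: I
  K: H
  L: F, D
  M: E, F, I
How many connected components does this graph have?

Component: {G}
Component: {A, B, C, D, E, F, H, I, J, K, L, M}

2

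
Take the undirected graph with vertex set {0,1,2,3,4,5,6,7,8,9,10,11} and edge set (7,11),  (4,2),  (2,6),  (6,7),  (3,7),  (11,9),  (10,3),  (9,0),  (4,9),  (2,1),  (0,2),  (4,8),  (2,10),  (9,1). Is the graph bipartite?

7-3-10-2-1-9-11-7 is an odd cycle (length 7), and a bipartite graph can contain only even cycles.

No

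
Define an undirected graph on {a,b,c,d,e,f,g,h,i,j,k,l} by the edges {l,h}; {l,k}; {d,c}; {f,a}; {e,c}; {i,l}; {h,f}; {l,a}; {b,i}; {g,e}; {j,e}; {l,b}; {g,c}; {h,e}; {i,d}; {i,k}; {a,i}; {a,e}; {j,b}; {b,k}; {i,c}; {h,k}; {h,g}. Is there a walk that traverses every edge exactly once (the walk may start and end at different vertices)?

No

Degrees: a:4, b:4, c:4, d:2, e:5, f:2, g:3, h:5, i:6, j:2, k:4, l:5
Odd-degree vertices: e, g, h, l (4 total).
With 4 odd-degree vertices (more than two), no single trail can use every edge.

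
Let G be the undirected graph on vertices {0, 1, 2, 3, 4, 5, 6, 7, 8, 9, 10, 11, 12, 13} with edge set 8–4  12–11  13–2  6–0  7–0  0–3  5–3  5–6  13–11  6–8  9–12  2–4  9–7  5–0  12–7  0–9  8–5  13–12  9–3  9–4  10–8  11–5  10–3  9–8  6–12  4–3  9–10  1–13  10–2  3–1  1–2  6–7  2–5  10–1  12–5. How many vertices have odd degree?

Degrees: 0:5, 1:4, 2:5, 3:6, 4:4, 5:7, 6:5, 7:4, 8:5, 9:7, 10:5, 11:3, 12:6, 13:4
Odd-degree vertices: 0, 2, 5, 6, 8, 9, 10, 11.

8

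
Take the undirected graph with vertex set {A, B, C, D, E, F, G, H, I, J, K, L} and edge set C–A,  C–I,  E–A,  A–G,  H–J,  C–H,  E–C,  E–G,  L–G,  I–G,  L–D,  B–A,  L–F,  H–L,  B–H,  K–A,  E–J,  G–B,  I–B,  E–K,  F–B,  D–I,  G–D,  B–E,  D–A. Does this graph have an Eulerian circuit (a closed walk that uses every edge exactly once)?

Degrees: A:6, B:6, C:4, D:4, E:6, F:2, G:6, H:4, I:4, J:2, K:2, L:4
All degrees are even and the non-isolated vertices are connected — an Eulerian circuit exists.

Yes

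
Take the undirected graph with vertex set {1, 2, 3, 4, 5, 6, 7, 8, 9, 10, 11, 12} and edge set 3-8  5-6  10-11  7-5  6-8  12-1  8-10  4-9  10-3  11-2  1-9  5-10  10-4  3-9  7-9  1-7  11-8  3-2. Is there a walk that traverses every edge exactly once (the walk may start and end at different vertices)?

Degrees: 1:3, 2:2, 3:4, 4:2, 5:3, 6:2, 7:3, 8:4, 9:4, 10:5, 11:3, 12:1
Odd-degree vertices: 1, 5, 7, 10, 11, 12 (6 total).
An Eulerian trail requires 0 or 2 odd-degree vertices; here there are 6.

No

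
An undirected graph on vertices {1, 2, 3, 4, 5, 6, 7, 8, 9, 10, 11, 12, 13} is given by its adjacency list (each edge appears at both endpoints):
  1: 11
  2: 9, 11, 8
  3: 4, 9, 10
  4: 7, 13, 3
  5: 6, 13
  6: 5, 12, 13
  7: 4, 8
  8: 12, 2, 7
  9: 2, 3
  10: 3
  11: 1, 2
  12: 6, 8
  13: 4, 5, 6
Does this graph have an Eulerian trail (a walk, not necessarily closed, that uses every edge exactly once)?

Degrees: 1:1, 2:3, 3:3, 4:3, 5:2, 6:3, 7:2, 8:3, 9:2, 10:1, 11:2, 12:2, 13:3
Odd-degree vertices: 1, 2, 3, 4, 6, 8, 10, 13 (8 total).
An Eulerian trail requires 0 or 2 odd-degree vertices; here there are 8.

No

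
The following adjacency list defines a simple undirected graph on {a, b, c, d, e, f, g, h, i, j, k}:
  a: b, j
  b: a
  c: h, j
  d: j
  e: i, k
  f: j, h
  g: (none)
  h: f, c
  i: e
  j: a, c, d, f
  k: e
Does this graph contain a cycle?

|V| = 11, |E| = 9, number of components = 3.
Since 9 > 11 - 3, a cycle must exist; for instance j-c-h-f-j.

Yes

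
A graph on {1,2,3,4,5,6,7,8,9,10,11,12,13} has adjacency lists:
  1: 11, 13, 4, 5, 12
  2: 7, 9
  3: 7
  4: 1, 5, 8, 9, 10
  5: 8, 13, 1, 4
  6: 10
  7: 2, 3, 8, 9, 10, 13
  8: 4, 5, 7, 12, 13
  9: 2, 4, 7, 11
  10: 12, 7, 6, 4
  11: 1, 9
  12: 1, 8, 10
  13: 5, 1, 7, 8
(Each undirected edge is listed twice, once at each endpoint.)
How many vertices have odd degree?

Degrees: 1:5, 2:2, 3:1, 4:5, 5:4, 6:1, 7:6, 8:5, 9:4, 10:4, 11:2, 12:3, 13:4
Odd-degree vertices: 1, 3, 4, 6, 8, 12.

6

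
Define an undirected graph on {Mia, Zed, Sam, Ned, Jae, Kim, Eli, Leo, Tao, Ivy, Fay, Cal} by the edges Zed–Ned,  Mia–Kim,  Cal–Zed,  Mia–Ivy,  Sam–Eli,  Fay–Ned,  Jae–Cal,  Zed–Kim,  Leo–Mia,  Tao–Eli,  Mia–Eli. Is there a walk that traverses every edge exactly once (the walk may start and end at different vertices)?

Degrees: Mia:4, Zed:3, Sam:1, Ned:2, Jae:1, Kim:2, Eli:3, Leo:1, Tao:1, Ivy:1, Fay:1, Cal:2
Odd-degree vertices: Zed, Sam, Jae, Eli, Leo, Tao, Ivy, Fay (8 total).
An Eulerian trail requires 0 or 2 odd-degree vertices; here there are 8.

No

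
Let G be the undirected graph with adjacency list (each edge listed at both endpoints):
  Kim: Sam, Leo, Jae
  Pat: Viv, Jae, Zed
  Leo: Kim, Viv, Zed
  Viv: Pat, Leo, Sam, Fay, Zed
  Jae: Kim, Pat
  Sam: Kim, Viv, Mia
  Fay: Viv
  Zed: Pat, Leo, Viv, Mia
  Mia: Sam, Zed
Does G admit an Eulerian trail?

No

Degrees: Kim:3, Pat:3, Leo:3, Viv:5, Jae:2, Sam:3, Fay:1, Zed:4, Mia:2
Odd-degree vertices: Kim, Pat, Leo, Viv, Sam, Fay (6 total).
With 6 odd-degree vertices (more than two), no single trail can use every edge.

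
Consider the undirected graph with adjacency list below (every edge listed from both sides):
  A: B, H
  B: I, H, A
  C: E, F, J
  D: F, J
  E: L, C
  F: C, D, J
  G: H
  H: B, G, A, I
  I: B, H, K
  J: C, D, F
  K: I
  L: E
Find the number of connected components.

2

Component: {A, B, G, H, I, K}
Component: {C, D, E, F, J, L}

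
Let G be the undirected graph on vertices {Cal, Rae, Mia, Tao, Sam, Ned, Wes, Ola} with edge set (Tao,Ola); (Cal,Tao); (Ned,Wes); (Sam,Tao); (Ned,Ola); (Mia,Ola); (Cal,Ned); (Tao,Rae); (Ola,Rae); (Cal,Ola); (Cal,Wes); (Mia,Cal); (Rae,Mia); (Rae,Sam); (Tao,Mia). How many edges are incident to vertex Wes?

2

Neighbors of Wes: Cal, Ned.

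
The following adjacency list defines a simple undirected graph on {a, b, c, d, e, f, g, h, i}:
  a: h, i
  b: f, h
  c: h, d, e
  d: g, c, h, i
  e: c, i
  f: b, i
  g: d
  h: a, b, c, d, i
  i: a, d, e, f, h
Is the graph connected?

Yes

Starting from a and exploring outward reaches every vertex (a, i, h, f, e, d, c, b, g); the graph is connected.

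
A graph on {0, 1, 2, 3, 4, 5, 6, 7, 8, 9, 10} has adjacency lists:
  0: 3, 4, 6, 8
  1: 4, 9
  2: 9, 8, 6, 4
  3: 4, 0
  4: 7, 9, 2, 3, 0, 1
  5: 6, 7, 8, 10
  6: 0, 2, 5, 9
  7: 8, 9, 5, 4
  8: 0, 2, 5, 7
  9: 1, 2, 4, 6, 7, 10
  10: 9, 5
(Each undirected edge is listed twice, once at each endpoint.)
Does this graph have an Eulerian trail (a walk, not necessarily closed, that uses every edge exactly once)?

Yes

Degrees: 0:4, 1:2, 2:4, 3:2, 4:6, 5:4, 6:4, 7:4, 8:4, 9:6, 10:2
Odd-degree vertices: none (0 total).
The non-isolated vertices are connected and exactly 0 have odd degree, so an Eulerian trail exists.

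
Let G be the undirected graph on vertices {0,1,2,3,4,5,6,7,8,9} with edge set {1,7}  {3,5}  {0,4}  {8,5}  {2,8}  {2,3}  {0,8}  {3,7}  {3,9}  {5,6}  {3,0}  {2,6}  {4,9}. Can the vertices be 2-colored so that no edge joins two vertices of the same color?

Partition the vertices as {1, 3, 4, 6, 8} vs {0, 2, 5, 7, 9}. Each listed edge has one endpoint in each part, so the graph is bipartite.

Yes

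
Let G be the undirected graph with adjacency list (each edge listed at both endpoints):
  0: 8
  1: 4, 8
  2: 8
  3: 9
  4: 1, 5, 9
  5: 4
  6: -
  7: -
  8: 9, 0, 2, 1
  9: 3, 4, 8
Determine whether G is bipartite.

Yes

Color {3, 4, 6, 7, 8} black and {0, 1, 2, 5, 9} white. No edge joins two same-colored vertices, so the graph is bipartite.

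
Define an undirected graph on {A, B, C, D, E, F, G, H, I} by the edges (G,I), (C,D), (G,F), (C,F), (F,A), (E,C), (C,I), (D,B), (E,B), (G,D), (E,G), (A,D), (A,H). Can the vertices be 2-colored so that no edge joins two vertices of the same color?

Yes

Partition the vertices as {D, E, F, H, I} vs {A, B, C, G}. Each listed edge has one endpoint in each part, so the graph is bipartite.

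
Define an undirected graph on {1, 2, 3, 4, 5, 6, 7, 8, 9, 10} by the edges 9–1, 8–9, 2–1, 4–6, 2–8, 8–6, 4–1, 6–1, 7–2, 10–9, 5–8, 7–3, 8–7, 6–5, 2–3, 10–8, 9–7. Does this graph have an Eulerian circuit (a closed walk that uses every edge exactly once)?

Degrees: 1:4, 2:4, 3:2, 4:2, 5:2, 6:4, 7:4, 8:6, 9:4, 10:2
All degrees are even and the non-isolated vertices are connected — an Eulerian circuit exists.

Yes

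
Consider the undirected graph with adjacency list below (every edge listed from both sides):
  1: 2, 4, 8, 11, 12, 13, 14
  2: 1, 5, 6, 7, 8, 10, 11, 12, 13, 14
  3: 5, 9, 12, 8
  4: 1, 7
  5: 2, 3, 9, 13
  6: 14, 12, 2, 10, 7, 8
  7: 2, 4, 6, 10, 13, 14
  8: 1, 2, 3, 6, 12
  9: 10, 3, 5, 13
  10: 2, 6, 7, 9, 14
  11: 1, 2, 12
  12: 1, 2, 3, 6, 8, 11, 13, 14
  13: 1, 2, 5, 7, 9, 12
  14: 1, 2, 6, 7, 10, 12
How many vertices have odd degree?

Degrees: 1:7, 2:10, 3:4, 4:2, 5:4, 6:6, 7:6, 8:5, 9:4, 10:5, 11:3, 12:8, 13:6, 14:6
Odd-degree vertices: 1, 8, 10, 11.

4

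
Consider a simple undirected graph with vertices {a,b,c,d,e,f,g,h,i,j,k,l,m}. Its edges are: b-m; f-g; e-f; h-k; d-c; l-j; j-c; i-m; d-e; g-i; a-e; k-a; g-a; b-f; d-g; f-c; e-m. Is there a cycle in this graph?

The graph has 13 vertices, 17 edges, and 1 connected component.
Since 17 > 13 - 1, a cycle must exist; for instance a-e-f-c-d-g-a.

Yes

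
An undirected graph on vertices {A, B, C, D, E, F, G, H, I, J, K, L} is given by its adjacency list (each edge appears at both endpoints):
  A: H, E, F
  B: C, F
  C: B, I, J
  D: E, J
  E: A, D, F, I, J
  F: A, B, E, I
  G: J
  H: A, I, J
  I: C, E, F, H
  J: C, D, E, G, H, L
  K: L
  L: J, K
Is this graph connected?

A breadth-first search from A visits A, F, E, H, I, B, D, J, C, G, L, K — all 12 vertices — so the graph is connected.

Yes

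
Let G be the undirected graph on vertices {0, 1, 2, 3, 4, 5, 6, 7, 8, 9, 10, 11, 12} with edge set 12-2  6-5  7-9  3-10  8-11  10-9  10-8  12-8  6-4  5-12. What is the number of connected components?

Component: {0}
Component: {1}
Component: {2, 3, 4, 5, 6, 7, 8, 9, 10, 11, 12}

3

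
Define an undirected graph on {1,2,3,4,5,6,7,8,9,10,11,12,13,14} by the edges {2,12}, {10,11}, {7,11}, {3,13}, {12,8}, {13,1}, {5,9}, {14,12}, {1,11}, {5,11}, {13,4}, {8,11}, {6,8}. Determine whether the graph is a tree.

|V| = 14, |E| = 13.
It is connected with exactly 13 edges, hence acyclic — it is a tree.

Yes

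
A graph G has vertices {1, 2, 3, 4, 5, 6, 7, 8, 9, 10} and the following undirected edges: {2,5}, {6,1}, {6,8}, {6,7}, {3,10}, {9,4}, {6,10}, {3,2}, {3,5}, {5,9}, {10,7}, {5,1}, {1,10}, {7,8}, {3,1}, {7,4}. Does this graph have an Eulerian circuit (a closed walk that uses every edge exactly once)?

Yes

Degrees: 1:4, 2:2, 3:4, 4:2, 5:4, 6:4, 7:4, 8:2, 9:2, 10:4
Every vertex has even degree and the edges form a single connected piece, so an Eulerian circuit exists.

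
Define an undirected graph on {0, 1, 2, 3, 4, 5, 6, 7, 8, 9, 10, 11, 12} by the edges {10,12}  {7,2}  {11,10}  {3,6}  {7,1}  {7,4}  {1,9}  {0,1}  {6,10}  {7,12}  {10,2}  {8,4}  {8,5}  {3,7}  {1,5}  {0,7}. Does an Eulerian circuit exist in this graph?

Degrees: 0:2, 1:4, 2:2, 3:2, 4:2, 5:2, 6:2, 7:6, 8:2, 9:1, 10:4, 11:1, 12:2
9, 11 have odd degree; an Eulerian circuit needs every degree to be even, so none exists.

No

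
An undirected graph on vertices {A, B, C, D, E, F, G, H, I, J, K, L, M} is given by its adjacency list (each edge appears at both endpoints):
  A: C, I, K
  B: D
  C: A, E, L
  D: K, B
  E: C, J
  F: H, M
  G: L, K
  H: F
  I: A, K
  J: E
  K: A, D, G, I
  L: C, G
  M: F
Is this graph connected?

Component: {F, H, M}
Component: {A, B, C, D, E, G, I, J, K, L}
There are 2 separate components, so the graph is not connected.

No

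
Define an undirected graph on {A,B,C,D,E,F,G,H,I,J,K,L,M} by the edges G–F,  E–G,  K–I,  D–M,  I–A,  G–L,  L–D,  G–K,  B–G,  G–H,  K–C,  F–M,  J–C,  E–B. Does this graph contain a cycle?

|V| = 13, |E| = 14, number of components = 1.
One cycle is G-L-D-M-F-G.

Yes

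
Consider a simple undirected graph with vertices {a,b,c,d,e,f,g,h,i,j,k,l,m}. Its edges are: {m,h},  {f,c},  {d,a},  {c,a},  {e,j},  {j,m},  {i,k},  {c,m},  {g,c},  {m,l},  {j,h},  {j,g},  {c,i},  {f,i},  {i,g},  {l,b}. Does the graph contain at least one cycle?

The graph has 13 vertices, 16 edges, and 1 connected component.
Since 16 > 13 - 1, a cycle must exist; for instance m-j-h-m.

Yes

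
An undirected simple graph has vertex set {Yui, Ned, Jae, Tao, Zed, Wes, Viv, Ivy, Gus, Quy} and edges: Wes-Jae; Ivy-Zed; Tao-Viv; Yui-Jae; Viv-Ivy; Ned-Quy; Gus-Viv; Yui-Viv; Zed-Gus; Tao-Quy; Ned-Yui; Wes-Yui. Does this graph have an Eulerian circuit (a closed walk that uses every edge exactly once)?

Degrees: Yui:4, Ned:2, Jae:2, Tao:2, Zed:2, Wes:2, Viv:4, Ivy:2, Gus:2, Quy:2
All degrees are even and the non-isolated vertices are connected — an Eulerian circuit exists.

Yes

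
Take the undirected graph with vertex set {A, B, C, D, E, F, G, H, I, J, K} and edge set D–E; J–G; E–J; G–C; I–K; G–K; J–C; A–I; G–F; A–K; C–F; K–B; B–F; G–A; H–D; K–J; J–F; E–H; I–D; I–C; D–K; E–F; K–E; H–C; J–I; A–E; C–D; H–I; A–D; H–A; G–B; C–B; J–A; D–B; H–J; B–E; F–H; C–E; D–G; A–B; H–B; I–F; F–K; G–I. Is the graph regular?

Degrees: A:8, B:8, C:8, D:8, E:8, F:8, G:8, H:8, I:8, J:8, K:8
Every vertex has degree 8, so the graph is 8-regular.

Yes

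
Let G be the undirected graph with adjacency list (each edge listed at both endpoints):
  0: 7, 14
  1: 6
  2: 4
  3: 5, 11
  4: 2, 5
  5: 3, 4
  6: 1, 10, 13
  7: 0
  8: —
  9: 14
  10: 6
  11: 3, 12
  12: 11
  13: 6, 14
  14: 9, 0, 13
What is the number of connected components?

Component: {8}
Component: {2, 3, 4, 5, 11, 12}
Component: {0, 1, 6, 7, 9, 10, 13, 14}

3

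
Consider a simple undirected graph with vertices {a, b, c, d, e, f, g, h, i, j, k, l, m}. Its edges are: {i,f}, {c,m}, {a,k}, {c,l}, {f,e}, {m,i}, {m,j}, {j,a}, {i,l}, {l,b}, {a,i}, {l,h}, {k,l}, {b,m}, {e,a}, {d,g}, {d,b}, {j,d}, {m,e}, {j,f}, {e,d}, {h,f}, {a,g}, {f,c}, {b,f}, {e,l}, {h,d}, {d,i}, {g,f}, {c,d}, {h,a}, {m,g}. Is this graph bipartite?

Yes

Color {b, c, e, g, h, i, j, k} black and {a, d, f, l, m} white. No edge joins two same-colored vertices, so the graph is bipartite.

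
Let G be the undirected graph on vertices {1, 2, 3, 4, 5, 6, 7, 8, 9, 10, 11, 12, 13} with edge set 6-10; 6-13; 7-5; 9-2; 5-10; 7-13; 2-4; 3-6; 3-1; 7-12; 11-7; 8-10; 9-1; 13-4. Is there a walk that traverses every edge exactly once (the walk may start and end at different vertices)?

No

Degrees: 1:2, 2:2, 3:2, 4:2, 5:2, 6:3, 7:4, 8:1, 9:2, 10:3, 11:1, 12:1, 13:3
Odd-degree vertices: 6, 8, 10, 11, 12, 13 (6 total).
With 6 odd-degree vertices (more than two), no single trail can use every edge.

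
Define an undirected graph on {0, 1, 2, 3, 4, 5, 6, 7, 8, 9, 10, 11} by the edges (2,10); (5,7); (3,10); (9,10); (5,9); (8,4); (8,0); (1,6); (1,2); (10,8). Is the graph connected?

No

Component: {11}
Component: {0, 1, 2, 3, 4, 5, 6, 7, 8, 9, 10}
No edge joins these 2 groups, so the graph is disconnected.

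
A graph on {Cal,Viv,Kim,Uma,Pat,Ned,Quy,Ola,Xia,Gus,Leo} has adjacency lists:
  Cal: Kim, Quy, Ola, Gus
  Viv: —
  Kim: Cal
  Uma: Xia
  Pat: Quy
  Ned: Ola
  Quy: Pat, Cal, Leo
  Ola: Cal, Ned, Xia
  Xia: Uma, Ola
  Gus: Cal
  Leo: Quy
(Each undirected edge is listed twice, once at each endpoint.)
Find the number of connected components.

Component: {Viv}
Component: {Cal, Kim, Uma, Pat, Ned, Quy, Ola, Xia, Gus, Leo}

2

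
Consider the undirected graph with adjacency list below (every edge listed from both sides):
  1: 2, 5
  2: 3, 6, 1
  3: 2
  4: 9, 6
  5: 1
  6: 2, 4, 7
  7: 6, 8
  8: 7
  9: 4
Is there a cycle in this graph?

No

|V| = 9, |E| = 8, number of components = 1.
A forest on 9 vertices with 1 component has exactly 8 edges, which matches — so no cycle.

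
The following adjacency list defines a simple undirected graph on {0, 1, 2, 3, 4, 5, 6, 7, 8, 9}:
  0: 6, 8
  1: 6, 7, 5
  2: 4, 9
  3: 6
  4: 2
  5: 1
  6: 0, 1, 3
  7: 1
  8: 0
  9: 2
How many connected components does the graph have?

Component: {2, 4, 9}
Component: {0, 1, 3, 5, 6, 7, 8}

2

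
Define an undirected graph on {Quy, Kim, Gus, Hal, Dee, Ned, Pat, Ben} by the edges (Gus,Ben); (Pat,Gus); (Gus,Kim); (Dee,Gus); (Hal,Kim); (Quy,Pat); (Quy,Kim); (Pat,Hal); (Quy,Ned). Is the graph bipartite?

Yes

Color {Kim, Dee, Ned, Pat, Ben} black and {Quy, Gus, Hal} white. No edge joins two same-colored vertices, so the graph is bipartite.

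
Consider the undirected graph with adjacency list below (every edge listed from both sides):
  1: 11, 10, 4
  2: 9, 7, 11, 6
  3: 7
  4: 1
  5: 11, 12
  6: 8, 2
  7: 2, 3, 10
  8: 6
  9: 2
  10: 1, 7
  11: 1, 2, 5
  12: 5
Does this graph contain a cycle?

The graph has 12 vertices, 12 edges, and 1 connected component.
One cycle is 1-11-2-7-10-1.

Yes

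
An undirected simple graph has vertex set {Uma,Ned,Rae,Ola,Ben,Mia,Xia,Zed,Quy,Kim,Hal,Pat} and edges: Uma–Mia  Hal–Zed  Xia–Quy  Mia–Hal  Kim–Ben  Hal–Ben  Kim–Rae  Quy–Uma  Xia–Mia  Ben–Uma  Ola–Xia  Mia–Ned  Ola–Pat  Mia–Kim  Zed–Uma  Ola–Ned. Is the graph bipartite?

Yes

A valid 2-coloring puts {Rae, Ola, Ben, Mia, Zed, Quy} on one side and {Uma, Ned, Xia, Kim, Hal, Pat} on the other; every edge crosses between the two sides.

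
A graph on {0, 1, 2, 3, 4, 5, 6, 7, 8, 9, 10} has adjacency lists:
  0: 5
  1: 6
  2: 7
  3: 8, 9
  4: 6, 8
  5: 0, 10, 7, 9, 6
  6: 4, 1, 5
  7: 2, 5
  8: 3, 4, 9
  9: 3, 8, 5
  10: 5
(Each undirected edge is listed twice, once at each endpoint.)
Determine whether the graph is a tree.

No

The graph has 11 vertices and 12 edges.
Connected but with 12 > 10 edges, so it has a cycle and is not a tree.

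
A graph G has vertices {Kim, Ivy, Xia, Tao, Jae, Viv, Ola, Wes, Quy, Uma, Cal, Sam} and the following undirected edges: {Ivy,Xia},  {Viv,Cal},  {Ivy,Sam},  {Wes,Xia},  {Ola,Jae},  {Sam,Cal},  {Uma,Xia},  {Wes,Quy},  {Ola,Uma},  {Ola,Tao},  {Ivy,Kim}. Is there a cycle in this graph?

|V| = 12, |E| = 11, number of components = 1.
A forest on 12 vertices with 1 component has exactly 11 edges, which matches — so no cycle.

No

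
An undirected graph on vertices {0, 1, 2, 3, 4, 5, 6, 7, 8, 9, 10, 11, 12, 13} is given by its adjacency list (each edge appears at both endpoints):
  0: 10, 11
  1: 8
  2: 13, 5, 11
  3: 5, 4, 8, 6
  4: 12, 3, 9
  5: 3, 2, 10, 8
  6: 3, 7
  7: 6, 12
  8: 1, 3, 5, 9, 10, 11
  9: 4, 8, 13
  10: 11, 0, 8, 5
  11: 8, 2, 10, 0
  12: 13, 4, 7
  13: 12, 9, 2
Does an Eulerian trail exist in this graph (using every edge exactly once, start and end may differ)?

No

Degrees: 0:2, 1:1, 2:3, 3:4, 4:3, 5:4, 6:2, 7:2, 8:6, 9:3, 10:4, 11:4, 12:3, 13:3
Odd-degree vertices: 1, 2, 4, 9, 12, 13 (6 total).
An Eulerian trail requires 0 or 2 odd-degree vertices; here there are 6.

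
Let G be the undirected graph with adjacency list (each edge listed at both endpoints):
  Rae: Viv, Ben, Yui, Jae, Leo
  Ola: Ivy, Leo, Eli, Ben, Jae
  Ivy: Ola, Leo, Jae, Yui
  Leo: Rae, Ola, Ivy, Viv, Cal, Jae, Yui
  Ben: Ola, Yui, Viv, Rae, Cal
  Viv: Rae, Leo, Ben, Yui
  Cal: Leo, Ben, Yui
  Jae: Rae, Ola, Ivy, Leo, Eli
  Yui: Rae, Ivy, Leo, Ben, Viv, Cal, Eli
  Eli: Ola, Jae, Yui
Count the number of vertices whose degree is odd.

Degrees: Rae:5, Ola:5, Ivy:4, Leo:7, Ben:5, Viv:4, Cal:3, Jae:5, Yui:7, Eli:3
Odd-degree vertices: Rae, Ola, Leo, Ben, Cal, Jae, Yui, Eli.

8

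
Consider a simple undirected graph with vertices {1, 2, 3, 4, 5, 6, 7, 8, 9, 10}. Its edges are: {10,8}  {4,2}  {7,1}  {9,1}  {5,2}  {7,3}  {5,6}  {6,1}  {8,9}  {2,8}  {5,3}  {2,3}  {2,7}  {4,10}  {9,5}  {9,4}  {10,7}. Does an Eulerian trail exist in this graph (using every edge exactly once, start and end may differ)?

Degrees: 1:3, 2:5, 3:3, 4:3, 5:4, 6:2, 7:4, 8:3, 9:4, 10:3
Odd-degree vertices: 1, 2, 3, 4, 8, 10 (6 total).
An Eulerian trail requires 0 or 2 odd-degree vertices; here there are 6.

No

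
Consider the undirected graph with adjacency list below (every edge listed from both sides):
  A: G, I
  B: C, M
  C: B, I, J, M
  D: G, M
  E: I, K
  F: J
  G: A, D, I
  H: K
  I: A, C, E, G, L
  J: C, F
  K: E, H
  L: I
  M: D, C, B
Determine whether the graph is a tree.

No

The graph has 13 vertices and 15 edges.
A tree on 13 vertices has exactly 12 edges; this graph has 15, so it contains a cycle and is not a tree.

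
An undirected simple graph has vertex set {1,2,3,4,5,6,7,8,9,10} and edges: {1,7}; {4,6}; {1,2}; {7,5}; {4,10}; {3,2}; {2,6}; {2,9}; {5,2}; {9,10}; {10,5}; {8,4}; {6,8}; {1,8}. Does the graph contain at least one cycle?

The graph has 10 vertices, 14 edges, and 1 connected component.
One cycle is 2-6-8-4-10-9-2.

Yes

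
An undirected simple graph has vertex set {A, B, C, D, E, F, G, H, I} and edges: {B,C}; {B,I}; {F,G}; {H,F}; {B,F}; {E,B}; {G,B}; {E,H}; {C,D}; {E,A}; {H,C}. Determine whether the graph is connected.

A breadth-first search from A visits A, E, B, H, C, G, I, F, D — all 9 vertices — so the graph is connected.

Yes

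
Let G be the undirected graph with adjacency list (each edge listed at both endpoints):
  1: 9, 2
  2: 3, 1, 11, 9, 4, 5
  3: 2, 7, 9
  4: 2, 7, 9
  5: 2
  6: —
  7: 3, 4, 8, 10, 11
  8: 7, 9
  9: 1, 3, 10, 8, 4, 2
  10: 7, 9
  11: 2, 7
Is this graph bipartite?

The cycle 2-9-3-2 has length 3, which is odd, so the graph is not bipartite.

No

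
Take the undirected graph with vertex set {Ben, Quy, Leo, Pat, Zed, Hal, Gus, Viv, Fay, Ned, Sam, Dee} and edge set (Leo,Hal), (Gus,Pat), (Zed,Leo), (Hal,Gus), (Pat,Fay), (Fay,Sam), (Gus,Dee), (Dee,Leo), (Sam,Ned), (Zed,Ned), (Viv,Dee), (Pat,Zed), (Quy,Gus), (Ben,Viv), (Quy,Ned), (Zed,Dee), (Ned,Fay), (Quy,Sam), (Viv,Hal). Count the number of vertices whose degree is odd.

Degrees: Ben:1, Quy:3, Leo:3, Pat:3, Zed:4, Hal:3, Gus:4, Viv:3, Fay:3, Ned:4, Sam:3, Dee:4
Odd-degree vertices: Ben, Quy, Leo, Pat, Hal, Viv, Fay, Sam.

8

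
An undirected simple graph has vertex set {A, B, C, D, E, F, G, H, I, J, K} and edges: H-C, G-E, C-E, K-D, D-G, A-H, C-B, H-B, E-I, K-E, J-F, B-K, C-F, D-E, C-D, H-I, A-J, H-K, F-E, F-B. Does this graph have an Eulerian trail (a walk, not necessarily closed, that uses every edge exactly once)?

Degrees: A:2, B:4, C:5, D:4, E:6, F:4, G:2, H:5, I:2, J:2, K:4
Odd-degree vertices: C, H (2 total).
With 2 odd-degree vertices and all edges in one connected piece, an Eulerian trail exists (from C to H).

Yes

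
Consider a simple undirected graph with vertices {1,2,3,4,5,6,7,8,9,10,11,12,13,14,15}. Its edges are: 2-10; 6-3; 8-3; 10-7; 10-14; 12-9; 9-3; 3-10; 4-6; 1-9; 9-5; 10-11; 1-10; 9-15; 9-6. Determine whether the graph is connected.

Component: {13}
Component: {1, 2, 3, 4, 5, 6, 7, 8, 9, 10, 11, 12, 14, 15}
There are 2 separate components, so the graph is not connected.

No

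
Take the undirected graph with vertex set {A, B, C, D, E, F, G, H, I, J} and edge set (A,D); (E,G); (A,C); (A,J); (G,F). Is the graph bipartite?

A valid 2-coloring puts {B, C, D, G, H, I, J} on one side and {A, E, F} on the other; every edge crosses between the two sides.

Yes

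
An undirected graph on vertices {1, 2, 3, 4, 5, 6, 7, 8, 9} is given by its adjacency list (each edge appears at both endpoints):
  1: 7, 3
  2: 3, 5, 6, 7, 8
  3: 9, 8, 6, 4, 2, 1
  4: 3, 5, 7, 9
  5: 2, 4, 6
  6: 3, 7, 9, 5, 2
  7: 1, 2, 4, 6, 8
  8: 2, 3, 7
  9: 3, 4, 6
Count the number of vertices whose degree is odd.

6

Degrees: 1:2, 2:5, 3:6, 4:4, 5:3, 6:5, 7:5, 8:3, 9:3
Odd-degree vertices: 2, 5, 6, 7, 8, 9.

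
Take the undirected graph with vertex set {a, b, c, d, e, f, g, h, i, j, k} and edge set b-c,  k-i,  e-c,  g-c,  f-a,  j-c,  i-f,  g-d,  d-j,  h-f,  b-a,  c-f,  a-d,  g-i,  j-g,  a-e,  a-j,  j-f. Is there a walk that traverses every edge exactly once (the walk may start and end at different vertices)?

Degrees: a:5, b:2, c:5, d:3, e:2, f:5, g:4, h:1, i:3, j:5, k:1
Odd-degree vertices: a, c, d, f, h, i, j, k (8 total).
An Eulerian trail requires 0 or 2 odd-degree vertices; here there are 8.

No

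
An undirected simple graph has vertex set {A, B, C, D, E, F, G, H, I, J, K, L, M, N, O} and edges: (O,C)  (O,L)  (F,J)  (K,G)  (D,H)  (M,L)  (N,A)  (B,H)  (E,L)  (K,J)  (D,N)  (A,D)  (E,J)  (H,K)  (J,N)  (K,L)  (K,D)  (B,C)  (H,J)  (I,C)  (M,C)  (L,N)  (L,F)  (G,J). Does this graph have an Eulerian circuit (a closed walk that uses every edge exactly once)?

Degrees: A:2, B:2, C:4, D:4, E:2, F:2, G:2, H:4, I:1, J:6, K:5, L:6, M:2, N:4, O:2
I, K have odd degree; an Eulerian circuit needs every degree to be even, so none exists.

No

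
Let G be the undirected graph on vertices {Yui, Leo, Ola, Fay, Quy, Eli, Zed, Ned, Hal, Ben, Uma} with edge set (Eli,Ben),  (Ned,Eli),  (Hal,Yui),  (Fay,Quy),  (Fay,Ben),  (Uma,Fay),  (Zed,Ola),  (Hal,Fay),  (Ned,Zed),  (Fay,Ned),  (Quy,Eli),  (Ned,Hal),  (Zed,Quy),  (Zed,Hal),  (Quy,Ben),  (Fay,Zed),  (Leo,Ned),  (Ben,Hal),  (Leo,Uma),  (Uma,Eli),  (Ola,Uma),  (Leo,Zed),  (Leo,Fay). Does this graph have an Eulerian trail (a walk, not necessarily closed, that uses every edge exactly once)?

Degrees: Yui:1, Leo:4, Ola:2, Fay:7, Quy:4, Eli:4, Zed:6, Ned:5, Hal:5, Ben:4, Uma:4
Odd-degree vertices: Yui, Fay, Ned, Hal (4 total).
With 4 odd-degree vertices (more than two), no single trail can use every edge.

No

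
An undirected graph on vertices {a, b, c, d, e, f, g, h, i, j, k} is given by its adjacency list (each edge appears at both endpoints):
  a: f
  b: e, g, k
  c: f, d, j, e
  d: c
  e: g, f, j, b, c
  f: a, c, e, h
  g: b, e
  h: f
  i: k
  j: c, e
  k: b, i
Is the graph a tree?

|V| = 11, |E| = 13.
Connected but with 13 > 10 edges, so it has a cycle and is not a tree.

No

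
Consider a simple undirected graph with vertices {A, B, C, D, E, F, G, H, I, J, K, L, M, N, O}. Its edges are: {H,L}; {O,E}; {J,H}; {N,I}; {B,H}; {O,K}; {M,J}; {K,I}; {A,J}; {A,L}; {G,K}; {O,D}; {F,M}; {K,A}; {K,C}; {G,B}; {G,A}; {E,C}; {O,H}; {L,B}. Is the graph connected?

Starting from A and exploring outward reaches every vertex (A, K, J, L, G, C, O, I, H, M, B, E, D, N, F); the graph is connected.

Yes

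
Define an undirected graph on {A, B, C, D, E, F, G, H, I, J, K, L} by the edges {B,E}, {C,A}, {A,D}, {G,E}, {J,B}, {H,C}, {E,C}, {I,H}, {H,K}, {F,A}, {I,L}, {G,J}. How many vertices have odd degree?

8

Degrees: A:3, B:2, C:3, D:1, E:3, F:1, G:2, H:3, I:2, J:2, K:1, L:1
Odd-degree vertices: A, C, D, E, F, H, K, L.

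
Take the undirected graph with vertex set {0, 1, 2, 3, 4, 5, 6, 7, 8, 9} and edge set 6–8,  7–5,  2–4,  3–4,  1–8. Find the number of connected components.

Component: {0}
Component: {9}
Component: {5, 7}
Component: {1, 6, 8}
Component: {2, 3, 4}

5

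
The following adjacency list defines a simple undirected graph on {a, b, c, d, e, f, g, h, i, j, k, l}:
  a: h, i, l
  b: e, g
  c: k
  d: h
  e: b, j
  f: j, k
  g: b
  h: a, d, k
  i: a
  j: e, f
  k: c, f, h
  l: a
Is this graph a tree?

|V| = 12, |E| = 11.
It is connected with exactly 11 edges, hence acyclic — it is a tree.

Yes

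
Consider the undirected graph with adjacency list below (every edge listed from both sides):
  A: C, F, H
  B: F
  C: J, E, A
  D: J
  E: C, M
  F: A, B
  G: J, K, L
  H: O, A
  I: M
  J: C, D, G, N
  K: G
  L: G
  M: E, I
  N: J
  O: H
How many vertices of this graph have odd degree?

Degrees: A:3, B:1, C:3, D:1, E:2, F:2, G:3, H:2, I:1, J:4, K:1, L:1, M:2, N:1, O:1
Odd-degree vertices: A, B, C, D, G, I, K, L, N, O.

10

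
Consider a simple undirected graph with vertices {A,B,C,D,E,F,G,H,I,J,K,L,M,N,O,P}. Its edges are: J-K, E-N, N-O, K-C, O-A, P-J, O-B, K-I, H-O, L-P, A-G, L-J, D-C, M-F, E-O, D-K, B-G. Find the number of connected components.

3

Component: {F, M}
Component: {A, B, E, G, H, N, O}
Component: {C, D, I, J, K, L, P}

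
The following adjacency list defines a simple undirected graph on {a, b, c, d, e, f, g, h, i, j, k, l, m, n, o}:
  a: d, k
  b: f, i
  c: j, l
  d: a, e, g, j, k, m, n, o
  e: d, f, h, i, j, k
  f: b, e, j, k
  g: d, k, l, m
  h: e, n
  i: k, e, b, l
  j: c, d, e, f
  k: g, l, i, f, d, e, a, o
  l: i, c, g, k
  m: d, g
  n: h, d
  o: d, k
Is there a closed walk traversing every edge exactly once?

Yes

Degrees: a:2, b:2, c:2, d:8, e:6, f:4, g:4, h:2, i:4, j:4, k:8, l:4, m:2, n:2, o:2
All degrees are even and the non-isolated vertices are connected — an Eulerian circuit exists.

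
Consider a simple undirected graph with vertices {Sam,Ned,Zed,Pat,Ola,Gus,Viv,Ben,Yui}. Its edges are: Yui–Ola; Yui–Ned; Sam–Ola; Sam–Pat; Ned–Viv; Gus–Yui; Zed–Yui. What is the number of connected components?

Component: {Ben}
Component: {Sam, Ned, Zed, Pat, Ola, Gus, Viv, Yui}

2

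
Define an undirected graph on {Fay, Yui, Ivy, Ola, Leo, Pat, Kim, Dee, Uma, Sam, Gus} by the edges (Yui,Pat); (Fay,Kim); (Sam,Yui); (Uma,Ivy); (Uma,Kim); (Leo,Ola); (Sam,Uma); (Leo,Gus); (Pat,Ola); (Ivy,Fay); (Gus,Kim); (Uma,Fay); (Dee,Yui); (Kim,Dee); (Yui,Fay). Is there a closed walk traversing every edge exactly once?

Yes

Degrees: Fay:4, Yui:4, Ivy:2, Ola:2, Leo:2, Pat:2, Kim:4, Dee:2, Uma:4, Sam:2, Gus:2
All degrees are even and the non-isolated vertices are connected — an Eulerian circuit exists.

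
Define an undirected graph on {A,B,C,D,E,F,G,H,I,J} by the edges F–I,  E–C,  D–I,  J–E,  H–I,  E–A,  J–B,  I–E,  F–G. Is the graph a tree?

The graph has 10 vertices and 9 edges.
It is connected with exactly 9 edges, hence acyclic — it is a tree.

Yes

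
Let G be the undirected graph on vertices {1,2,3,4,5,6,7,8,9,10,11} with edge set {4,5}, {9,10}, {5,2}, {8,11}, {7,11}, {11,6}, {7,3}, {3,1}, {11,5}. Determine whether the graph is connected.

No

Component: {9, 10}
Component: {1, 2, 3, 4, 5, 6, 7, 8, 11}
There are 2 separate components, so the graph is not connected.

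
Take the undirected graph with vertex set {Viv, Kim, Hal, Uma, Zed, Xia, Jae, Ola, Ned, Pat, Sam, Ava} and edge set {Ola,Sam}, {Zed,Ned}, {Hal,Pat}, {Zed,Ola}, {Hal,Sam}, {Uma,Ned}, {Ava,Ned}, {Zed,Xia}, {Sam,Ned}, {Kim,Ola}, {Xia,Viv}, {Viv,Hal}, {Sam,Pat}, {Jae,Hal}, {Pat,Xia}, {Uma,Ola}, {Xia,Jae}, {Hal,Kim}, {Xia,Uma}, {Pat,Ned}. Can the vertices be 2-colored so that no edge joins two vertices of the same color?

Pat-Sam-Ned-Pat is an odd cycle (length 3), and a bipartite graph can contain only even cycles.

No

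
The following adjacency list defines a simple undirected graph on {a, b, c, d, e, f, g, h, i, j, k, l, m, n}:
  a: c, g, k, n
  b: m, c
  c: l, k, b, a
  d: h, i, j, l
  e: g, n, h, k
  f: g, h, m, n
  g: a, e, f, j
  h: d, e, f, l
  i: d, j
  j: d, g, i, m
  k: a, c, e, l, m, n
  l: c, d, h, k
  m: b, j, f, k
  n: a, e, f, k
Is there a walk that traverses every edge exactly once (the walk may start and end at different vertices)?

Degrees: a:4, b:2, c:4, d:4, e:4, f:4, g:4, h:4, i:2, j:4, k:6, l:4, m:4, n:4
Odd-degree vertices: none (0 total).
The non-isolated vertices are connected and exactly 0 have odd degree, so an Eulerian trail exists.

Yes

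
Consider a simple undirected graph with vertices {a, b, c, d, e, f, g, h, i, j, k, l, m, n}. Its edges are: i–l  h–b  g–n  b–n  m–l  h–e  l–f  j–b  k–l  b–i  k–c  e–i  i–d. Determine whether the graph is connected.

No

Component: {a}
Component: {b, c, d, e, f, g, h, i, j, k, l, m, n}
There are 2 separate components, so the graph is not connected.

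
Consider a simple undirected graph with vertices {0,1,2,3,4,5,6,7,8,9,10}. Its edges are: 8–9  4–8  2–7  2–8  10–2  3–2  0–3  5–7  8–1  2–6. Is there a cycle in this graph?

No

The graph has 11 vertices, 10 edges, and 1 connected component.
A forest on 11 vertices with 1 component has exactly 10 edges, which matches — so no cycle.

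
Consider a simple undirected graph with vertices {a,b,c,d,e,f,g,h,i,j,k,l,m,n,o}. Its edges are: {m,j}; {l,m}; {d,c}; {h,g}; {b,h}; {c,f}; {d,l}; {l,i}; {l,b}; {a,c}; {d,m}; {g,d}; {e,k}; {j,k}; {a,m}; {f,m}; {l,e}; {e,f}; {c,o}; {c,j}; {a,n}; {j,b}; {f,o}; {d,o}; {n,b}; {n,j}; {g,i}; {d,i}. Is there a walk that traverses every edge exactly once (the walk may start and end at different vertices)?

No

Degrees: a:3, b:4, c:5, d:6, e:3, f:4, g:3, h:2, i:3, j:5, k:2, l:5, m:5, n:3, o:3
Odd-degree vertices: a, c, e, g, i, j, l, m, n, o (10 total).
An Eulerian trail requires 0 or 2 odd-degree vertices; here there are 10.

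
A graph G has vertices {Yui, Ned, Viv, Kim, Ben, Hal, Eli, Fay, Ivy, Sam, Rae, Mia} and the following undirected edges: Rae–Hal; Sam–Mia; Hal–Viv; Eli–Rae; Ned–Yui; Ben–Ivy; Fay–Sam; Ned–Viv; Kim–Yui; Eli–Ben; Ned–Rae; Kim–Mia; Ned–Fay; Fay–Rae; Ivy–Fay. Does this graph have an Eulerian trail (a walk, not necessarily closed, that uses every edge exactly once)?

Yes

Degrees: Yui:2, Ned:4, Viv:2, Kim:2, Ben:2, Hal:2, Eli:2, Fay:4, Ivy:2, Sam:2, Rae:4, Mia:2
Odd-degree vertices: none (0 total).
With 0 odd-degree vertices and all edges in one connected piece, an Eulerian trail exists.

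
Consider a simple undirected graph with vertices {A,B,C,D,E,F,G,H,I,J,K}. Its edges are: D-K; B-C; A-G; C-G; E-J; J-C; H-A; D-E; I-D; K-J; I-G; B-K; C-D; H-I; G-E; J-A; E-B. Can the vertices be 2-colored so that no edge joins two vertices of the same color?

Partition the vertices as {B, D, F, G, H, J} vs {A, C, E, I, K}. Each listed edge has one endpoint in each part, so the graph is bipartite.

Yes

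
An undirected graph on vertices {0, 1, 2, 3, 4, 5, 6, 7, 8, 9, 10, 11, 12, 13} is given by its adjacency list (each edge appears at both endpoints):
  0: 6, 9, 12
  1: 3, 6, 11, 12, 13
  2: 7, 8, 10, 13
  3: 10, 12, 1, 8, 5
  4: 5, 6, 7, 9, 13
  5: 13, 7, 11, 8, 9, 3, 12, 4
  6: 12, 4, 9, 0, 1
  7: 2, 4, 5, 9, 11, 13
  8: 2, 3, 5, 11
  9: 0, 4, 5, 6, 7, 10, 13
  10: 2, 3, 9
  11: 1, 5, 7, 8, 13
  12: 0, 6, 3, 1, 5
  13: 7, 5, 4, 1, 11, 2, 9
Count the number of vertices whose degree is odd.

10

Degrees: 0:3, 1:5, 2:4, 3:5, 4:5, 5:8, 6:5, 7:6, 8:4, 9:7, 10:3, 11:5, 12:5, 13:7
Odd-degree vertices: 0, 1, 3, 4, 6, 9, 10, 11, 12, 13.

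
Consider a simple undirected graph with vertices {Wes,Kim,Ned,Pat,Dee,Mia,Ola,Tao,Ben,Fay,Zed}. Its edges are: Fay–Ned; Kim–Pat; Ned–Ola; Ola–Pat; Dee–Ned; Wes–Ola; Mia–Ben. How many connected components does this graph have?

Component: {Tao}
Component: {Zed}
Component: {Mia, Ben}
Component: {Wes, Kim, Ned, Pat, Dee, Ola, Fay}

4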